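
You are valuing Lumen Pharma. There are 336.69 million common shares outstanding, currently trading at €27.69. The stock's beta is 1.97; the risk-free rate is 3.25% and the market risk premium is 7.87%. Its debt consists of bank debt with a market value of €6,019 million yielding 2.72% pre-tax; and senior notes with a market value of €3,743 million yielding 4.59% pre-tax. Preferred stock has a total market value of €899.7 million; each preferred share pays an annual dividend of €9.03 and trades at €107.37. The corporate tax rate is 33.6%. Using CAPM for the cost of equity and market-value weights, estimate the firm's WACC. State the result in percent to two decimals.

10.24%

Cost of equity via CAPM: Re = 3.25% + 1.97 × 7.87% = 18.7539%.
Cost of preferred: Rp = 9.03 / 107.37 = 8.4102%.
Market value of equity E = 27.69 × 336.69m = 9322.9461m.
Total capital V = 9322.9461 + 899.7 + 6019 + 3743 = 19984.6461.
Equity: weight = 9322.9461/19984.6461 = 0.4665; cost = 18.7539%.
Preferred: weight = 899.7/19984.6461 = 0.0450; cost = 8.4102%.
Bank debt: weight = 6019/19984.6461 = 0.3012; after-tax cost = 2.72% × (1 − 33.6%) = 1.8061%.
Senior notes: weight = 3743/19984.6461 = 0.1873; after-tax cost = 4.59% × (1 − 33.6%) = 3.0478%.
WACC = 0.4665 × 18.7539% + 0.0450 × 8.4102% + 0.3012 × 1.8061% + 0.1873 × 3.0478% = 10.2422%.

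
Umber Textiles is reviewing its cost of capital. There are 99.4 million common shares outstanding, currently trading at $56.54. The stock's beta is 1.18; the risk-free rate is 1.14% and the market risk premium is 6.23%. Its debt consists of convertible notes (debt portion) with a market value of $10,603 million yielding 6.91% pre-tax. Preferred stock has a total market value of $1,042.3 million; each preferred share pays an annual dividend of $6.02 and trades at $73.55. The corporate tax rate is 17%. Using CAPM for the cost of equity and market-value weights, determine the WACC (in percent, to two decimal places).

6.78%

Cost of equity via CAPM: Re = 1.14% + 1.18 × 6.23% = 8.4914%.
Cost of preferred: Rp = 6.02 / 73.55 = 8.1849%.
Market value of equity E = 56.54 × 99.4m = 5620.076m.
Total capital V = 5620.076 + 1042.3 + 10603 = 17265.376.
Equity: weight = 5620.076/17265.376 = 0.3255; cost = 8.4914%.
Preferred: weight = 1042.3/17265.376 = 0.0604; cost = 8.1849%.
Convertible notes (debt portion): weight = 10603/17265.376 = 0.6141; after-tax cost = 6.91% × (1 − 17%) = 5.7353%.
WACC = 0.3255 × 8.4914% + 0.0604 × 8.1849% + 0.6141 × 5.7353% = 6.7803%.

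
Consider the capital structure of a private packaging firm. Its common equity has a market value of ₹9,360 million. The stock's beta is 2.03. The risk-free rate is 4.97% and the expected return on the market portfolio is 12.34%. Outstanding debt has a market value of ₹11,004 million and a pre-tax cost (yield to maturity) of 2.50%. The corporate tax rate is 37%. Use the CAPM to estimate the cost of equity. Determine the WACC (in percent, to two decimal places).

10.01%

Market risk premium = 12.34% − 4.97% = 7.37%.
Cost of equity via CAPM: Re = 4.97% + 2.03 × 7.37% = 19.9311%.
Total capital V = 9360 + 11004 = 20364.
Equity: weight = 9360/20364 = 0.4596; cost = 19.9311%.
Debt: weight = 11004/20364 = 0.5404; after-tax cost = 2.5% × (1 − 37%) = 1.5750%.
WACC = 0.4596 × 19.9311% + 0.5404 × 1.5750% = 10.0121%.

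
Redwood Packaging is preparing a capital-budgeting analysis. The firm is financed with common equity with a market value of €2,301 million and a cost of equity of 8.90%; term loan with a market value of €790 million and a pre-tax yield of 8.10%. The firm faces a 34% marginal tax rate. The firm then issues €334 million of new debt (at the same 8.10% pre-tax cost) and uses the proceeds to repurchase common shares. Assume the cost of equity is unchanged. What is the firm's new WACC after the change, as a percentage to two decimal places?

7.61%

After the change:
Total capital V = 1967 + 1124 = 3091.
Equity: weight = 1967/3091 = 0.6364; cost = 8.9%.
Term loan: weight = 1124/3091 = 0.3636; after-tax cost = 8.1% × (1 − 34%) = 5.3460%.
WACC = 0.6364 × 8.9000% + 0.3636 × 5.3460% = 7.6076%.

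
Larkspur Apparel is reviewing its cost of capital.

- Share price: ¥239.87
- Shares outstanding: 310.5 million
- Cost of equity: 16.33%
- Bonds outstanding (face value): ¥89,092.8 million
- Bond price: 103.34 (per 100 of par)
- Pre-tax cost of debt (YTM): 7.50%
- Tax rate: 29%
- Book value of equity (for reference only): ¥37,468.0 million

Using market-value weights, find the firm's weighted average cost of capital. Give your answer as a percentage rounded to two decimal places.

Market value of equity E = 239.87 × 310.5m = 74479.635m. Market value of debt D = 89092.8m × 103.34/100 = 92068.49952m.
Total capital V = 74479.635 + 92068.49952 = 166548.13452.
Equity: weight = 74479.635/166548.13452 = 0.4472; cost = 16.33%.
Bonds outstanding: weight = 92068.49952/166548.13452 = 0.5528; after-tax cost = 7.5% × (1 − 29%) = 5.3250%.
WACC = 0.4472 × 16.3300% + 0.5528 × 5.3250% = 10.2464%.

10.25%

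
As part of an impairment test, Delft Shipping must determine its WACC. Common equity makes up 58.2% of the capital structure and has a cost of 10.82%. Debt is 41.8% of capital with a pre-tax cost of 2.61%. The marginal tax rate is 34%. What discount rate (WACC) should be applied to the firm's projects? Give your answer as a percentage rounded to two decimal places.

7.02%

After-tax cost of debt = 2.61% × (1 − 34%) = 1.7226%.
WACC = 0.582 × 10.8200% + 0.418 × 1.7226% = 7.0173%.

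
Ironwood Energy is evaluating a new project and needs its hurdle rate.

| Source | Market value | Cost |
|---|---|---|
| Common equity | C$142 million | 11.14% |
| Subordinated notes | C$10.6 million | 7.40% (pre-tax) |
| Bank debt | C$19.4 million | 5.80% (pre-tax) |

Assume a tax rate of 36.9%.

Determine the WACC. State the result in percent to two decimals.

9.90%

Total capital V = 142 + 10.6 + 19.4 = 172.
Equity: weight = 142/172 = 0.8256; cost = 11.14%.
Subordinated notes: weight = 10.6/172 = 0.0616; after-tax cost = 7.4% × (1 − 36.9%) = 4.6694%.
Bank debt: weight = 19.4/172 = 0.1128; after-tax cost = 5.8% × (1 − 36.9%) = 3.6598%.
WACC = 0.8256 × 11.1400% + 0.0616 × 4.6694% + 0.1128 × 3.6598% = 9.8975%.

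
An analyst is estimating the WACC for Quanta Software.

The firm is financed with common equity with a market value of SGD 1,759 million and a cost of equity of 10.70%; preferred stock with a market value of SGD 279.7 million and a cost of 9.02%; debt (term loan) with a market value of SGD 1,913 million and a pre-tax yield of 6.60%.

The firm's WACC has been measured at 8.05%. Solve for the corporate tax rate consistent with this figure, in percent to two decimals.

Total capital V = 1759 + 279.7 + 1913 = 3951.7.
Equity weight = 1759/3951.7 = 0.4451.
Preferred weight = 279.7/3951.7 = 0.0708.
Term loan weight = 1913/3951.7 = 0.4841.
Equity contribution = 0.4451 × 10.7% = 4.7628%.
Preferred contribution = 0.0708 × 9.02% = 0.6384%.
Debt contribution must be 8.05% − 5.4013% = 2.6487%.
0.4841 × 6.6% × (1 − T) = 2.6487%  ⇒  (1 − T) = 0.8290.
T = 17.0984%.

17.10%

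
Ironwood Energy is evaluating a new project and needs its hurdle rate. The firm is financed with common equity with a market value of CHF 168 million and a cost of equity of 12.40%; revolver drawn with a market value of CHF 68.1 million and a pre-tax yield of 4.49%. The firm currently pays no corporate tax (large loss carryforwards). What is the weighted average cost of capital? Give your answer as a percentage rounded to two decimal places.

Total capital V = 168 + 68.1 = 236.1.
Equity: weight = 168/236.1 = 0.7116; cost = 12.4%.
Revolver drawn: weight = 68.1/236.1 = 0.2884; after-tax cost = 4.49% × (1 − 0%) = 4.4900%.
WACC = 0.7116 × 12.4000% + 0.2884 × 4.4900% = 10.1185%.

10.12%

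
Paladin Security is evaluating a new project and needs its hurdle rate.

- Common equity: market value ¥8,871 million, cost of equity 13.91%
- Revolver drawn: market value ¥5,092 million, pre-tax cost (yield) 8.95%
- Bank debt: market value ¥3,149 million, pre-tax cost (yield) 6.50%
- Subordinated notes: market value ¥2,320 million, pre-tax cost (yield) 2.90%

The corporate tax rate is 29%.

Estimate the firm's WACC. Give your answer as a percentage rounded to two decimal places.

Total capital V = 8871 + 5092 + 3149 + 2320 = 19432.
Equity: weight = 8871/19432 = 0.4565; cost = 13.91%.
Revolver drawn: weight = 5092/19432 = 0.2620; after-tax cost = 8.95% × (1 − 29%) = 6.3545%.
Bank debt: weight = 3149/19432 = 0.1621; after-tax cost = 6.5% × (1 − 29%) = 4.6150%.
Subordinated notes: weight = 2320/19432 = 0.1194; after-tax cost = 2.9% × (1 − 29%) = 2.0590%.
WACC = 0.4565 × 13.9100% + 0.2620 × 6.3545% + 0.1621 × 4.6150% + 0.1194 × 2.0590% = 9.0090%.

9.01%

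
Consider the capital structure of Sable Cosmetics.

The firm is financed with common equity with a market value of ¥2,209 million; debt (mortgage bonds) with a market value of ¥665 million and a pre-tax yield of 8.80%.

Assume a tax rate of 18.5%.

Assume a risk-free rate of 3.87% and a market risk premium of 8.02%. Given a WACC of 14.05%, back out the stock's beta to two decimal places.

Total capital V = 2209 + 665 = 2874.
Equity weight = 2209/2874 = 0.7686.
Mortgage bonds weight = 665/2874 = 0.2314.
Debt contribution = 0.2314 × 8.8% × (1 − 18.5%) = 1.6595%.
Required equity contribution = 14.05% − 1.6595% = 12.3905%  ⇒  Re = 16.1206%.
CAPM: 16.1206% = 3.87% + β × 8.02%  ⇒  β = 1.5275.

1.53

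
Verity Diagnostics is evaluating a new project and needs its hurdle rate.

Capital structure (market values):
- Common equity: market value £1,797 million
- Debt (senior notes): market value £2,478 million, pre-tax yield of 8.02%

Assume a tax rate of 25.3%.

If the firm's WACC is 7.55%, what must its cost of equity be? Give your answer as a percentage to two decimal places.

Total capital V = 1797 + 2478 = 4275.
Equity weight = 1797/4275 = 0.4204.
Senior notes weight = 2478/4275 = 0.5796.
Debt contribution = 0.5796 × 8.02% × (1 − 25.3%) = 3.4726%.
Required equity contribution = 7.55% − 3.4726% = 4.0774%.
Re = 4.0774% / 0.4204 = 9.6999%.

9.70%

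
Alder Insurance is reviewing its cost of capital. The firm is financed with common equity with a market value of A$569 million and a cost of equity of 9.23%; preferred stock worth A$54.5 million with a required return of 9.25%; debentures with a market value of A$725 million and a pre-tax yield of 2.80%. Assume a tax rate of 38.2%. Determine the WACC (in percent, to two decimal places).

5.20%

Total capital V = 569 + 54.5 + 725 = 1348.5.
Equity: weight = 569/1348.5 = 0.4220; cost = 9.23%.
Preferred: weight = 54.5/1348.5 = 0.0404; cost = 9.25%.
Debentures: weight = 725/1348.5 = 0.5376; after-tax cost = 2.8% × (1 − 38.2%) = 1.7304%.
WACC = 0.4220 × 9.2300% + 0.0404 × 9.2500% + 0.5376 × 1.7304% = 5.1988%.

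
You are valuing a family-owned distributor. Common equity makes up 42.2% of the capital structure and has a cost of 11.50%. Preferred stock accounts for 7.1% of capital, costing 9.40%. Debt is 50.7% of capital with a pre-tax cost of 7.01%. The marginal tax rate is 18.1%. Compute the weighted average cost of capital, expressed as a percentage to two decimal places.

8.43%

After-tax cost of debt = 7.01% × (1 − 18.1%) = 5.7412%.
WACC = 0.422 × 11.5000% + 0.071 × 9.4000% + 0.507 × 5.7412% = 8.4312%.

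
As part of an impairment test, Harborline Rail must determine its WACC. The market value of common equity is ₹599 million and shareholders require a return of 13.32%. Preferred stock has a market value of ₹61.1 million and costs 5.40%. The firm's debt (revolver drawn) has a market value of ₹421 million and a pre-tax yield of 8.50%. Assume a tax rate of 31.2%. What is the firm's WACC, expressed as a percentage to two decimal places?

Total capital V = 599 + 61.1 + 421 = 1081.1.
Equity: weight = 599/1081.1 = 0.5541; cost = 13.32%.
Preferred: weight = 61.1/1081.1 = 0.0565; cost = 5.4%.
Revolver drawn: weight = 421/1081.1 = 0.3894; after-tax cost = 8.5% × (1 − 31.2%) = 5.8480%.
WACC = 0.5541 × 13.3200% + 0.0565 × 5.4000% + 0.3894 × 5.8480% = 9.9627%.

9.96%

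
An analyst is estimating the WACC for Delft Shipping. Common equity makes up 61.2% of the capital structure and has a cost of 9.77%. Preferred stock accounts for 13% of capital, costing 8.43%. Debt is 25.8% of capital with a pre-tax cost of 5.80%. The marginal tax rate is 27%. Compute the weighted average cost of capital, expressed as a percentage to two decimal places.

After-tax cost of debt = 5.8% × (1 − 27%) = 4.2340%.
WACC = 0.612 × 9.7700% + 0.130 × 8.4300% + 0.258 × 4.2340% = 8.1675%.

8.17%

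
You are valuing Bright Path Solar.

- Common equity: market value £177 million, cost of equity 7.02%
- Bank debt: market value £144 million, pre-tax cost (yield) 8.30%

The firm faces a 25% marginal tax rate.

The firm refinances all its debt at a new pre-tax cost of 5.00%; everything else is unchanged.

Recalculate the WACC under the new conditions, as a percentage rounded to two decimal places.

5.55%

After the change:
Total capital V = 177 + 144 = 321.
Equity: weight = 177/321 = 0.5514; cost = 7.02%.
Bank debt: weight = 144/321 = 0.4486; after-tax cost = 5% × (1 − 25%) = 3.7500%.
WACC = 0.5514 × 7.0200% + 0.4486 × 3.7500% = 5.5531%.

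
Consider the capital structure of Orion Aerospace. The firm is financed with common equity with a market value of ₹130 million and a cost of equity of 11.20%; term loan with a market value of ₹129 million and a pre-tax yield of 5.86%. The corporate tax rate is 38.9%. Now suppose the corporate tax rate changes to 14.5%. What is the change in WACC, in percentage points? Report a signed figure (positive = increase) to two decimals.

Current WACC:
Total capital V = 130 + 129 = 259.
Equity: weight = 130/259 = 0.5019; cost = 11.2%.
Term loan: weight = 129/259 = 0.4981; after-tax cost = 5.86% × (1 − 38.9%) = 3.5805%.
WACC = 0.5019 × 11.2000% + 0.4981 × 3.5805% = 7.4049%.
After the change:
Total capital V = 130 + 129 = 259.
Equity: weight = 130/259 = 0.5019; cost = 11.2%.
Term loan: weight = 129/259 = 0.4981; after-tax cost = 5.86% × (1 − 14.5%) = 5.0103%.
WACC = 0.5019 × 11.2000% + 0.4981 × 5.0103% = 8.1171%.
Change in WACC = 8.1171% − 7.4049% = 0.7122 pp.

+0.71 pp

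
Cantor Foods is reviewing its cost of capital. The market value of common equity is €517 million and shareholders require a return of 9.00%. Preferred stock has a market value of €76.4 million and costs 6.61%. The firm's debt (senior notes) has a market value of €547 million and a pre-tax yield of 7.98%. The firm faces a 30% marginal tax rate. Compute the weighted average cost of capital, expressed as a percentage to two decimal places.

Total capital V = 517 + 76.4 + 547 = 1140.4.
Equity: weight = 517/1140.4 = 0.4533; cost = 9%.
Preferred: weight = 76.4/1140.4 = 0.0670; cost = 6.61%.
Senior notes: weight = 547/1140.4 = 0.4797; after-tax cost = 7.98% × (1 − 30%) = 5.5860%.
WACC = 0.4533 × 9.0000% + 0.0670 × 6.6100% + 0.4797 × 5.5860% = 7.2023%.

7.20%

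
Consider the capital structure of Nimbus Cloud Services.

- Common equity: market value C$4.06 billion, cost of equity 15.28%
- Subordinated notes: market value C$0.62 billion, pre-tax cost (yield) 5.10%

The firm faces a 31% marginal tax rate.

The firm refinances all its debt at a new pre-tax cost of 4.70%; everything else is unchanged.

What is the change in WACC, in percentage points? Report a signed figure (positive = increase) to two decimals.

Current WACC:
Total capital V = 4.06 + 0.62 = 4.68.
Equity: weight = 4.06/4.68 = 0.8675; cost = 15.28%.
Subordinated notes: weight = 0.62/4.68 = 0.1325; after-tax cost = 5.1% × (1 − 31%) = 3.5190%.
WACC = 0.8675 × 15.2800% + 0.1325 × 3.5190% = 13.7219%.
After the change:
Total capital V = 4.06 + 0.62 = 4.68.
Equity: weight = 4.06/4.68 = 0.8675; cost = 15.28%.
Subordinated notes: weight = 0.62/4.68 = 0.1325; after-tax cost = 4.7% × (1 − 31%) = 3.2430%.
WACC = 0.8675 × 15.2800% + 0.1325 × 3.2430% = 13.6854%.
Change in WACC = 13.6854% − 13.7219% = -0.0366 pp.

-0.04 pp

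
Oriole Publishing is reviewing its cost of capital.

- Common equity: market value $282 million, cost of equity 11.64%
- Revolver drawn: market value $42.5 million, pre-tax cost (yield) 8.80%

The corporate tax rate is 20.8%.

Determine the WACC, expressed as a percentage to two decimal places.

11.03%

Total capital V = 282 + 42.5 = 324.5.
Equity: weight = 282/324.5 = 0.8690; cost = 11.64%.
Revolver drawn: weight = 42.5/324.5 = 0.1310; after-tax cost = 8.8% × (1 − 20.8%) = 6.9696%.
WACC = 0.8690 × 11.6400% + 0.1310 × 6.9696% = 11.0283%.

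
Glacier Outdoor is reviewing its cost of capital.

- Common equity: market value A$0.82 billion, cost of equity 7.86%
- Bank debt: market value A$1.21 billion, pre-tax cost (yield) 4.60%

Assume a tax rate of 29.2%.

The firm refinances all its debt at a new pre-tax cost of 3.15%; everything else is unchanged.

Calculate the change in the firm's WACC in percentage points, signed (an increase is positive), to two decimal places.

-0.61 pp

Current WACC:
Total capital V = 0.82 + 1.21 = 2.03.
Equity: weight = 0.82/2.03 = 0.4039; cost = 7.86%.
Bank debt: weight = 1.21/2.03 = 0.5961; after-tax cost = 4.6% × (1 − 29.2%) = 3.2568%.
WACC = 0.4039 × 7.8600% + 0.5961 × 3.2568% = 5.1162%.
After the change:
Total capital V = 0.82 + 1.21 = 2.03.
Equity: weight = 0.82/2.03 = 0.4039; cost = 7.86%.
Bank debt: weight = 1.21/2.03 = 0.5961; after-tax cost = 3.15% × (1 − 29.2%) = 2.2302%.
WACC = 0.4039 × 7.8600% + 0.5961 × 2.2302% = 4.5043%.
Change in WACC = 4.5043% − 5.1162% = -0.6119 pp.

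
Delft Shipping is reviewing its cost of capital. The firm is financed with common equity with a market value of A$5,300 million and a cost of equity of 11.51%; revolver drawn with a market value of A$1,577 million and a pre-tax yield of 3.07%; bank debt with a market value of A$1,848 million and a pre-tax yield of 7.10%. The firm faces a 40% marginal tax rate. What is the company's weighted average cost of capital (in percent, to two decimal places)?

8.23%

Total capital V = 5300 + 1577 + 1848 = 8725.
Equity: weight = 5300/8725 = 0.6074; cost = 11.51%.
Revolver drawn: weight = 1577/8725 = 0.1807; after-tax cost = 3.07% × (1 − 40%) = 1.8420%.
Bank debt: weight = 1848/8725 = 0.2118; after-tax cost = 7.1% × (1 − 40%) = 4.2600%.
WACC = 0.6074 × 11.5100% + 0.1807 × 1.8420% + 0.2118 × 4.2600% = 8.2270%.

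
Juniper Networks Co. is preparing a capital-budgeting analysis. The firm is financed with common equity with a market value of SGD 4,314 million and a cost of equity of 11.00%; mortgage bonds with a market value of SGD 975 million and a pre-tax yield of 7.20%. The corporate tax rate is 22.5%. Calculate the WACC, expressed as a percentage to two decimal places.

10.00%

Total capital V = 4314 + 975 = 5289.
Equity: weight = 4314/5289 = 0.8157; cost = 11%.
Mortgage bonds: weight = 975/5289 = 0.1843; after-tax cost = 7.2% × (1 − 22.5%) = 5.5800%.
WACC = 0.8157 × 11.0000% + 0.1843 × 5.5800% = 10.0009%.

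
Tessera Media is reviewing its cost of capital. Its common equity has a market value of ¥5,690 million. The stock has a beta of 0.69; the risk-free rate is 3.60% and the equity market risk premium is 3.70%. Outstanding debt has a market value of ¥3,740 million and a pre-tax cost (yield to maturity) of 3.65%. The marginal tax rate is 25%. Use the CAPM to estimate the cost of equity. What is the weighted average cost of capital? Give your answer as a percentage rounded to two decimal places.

Cost of equity via CAPM: Re = 3.6% + 0.69 × 3.7% = 6.1530%.
Total capital V = 5690 + 3740 = 9430.
Equity: weight = 5690/9430 = 0.6034; cost = 6.153%.
Debt: weight = 3740/9430 = 0.3966; after-tax cost = 3.65% × (1 − 25%) = 2.7375%.
WACC = 0.6034 × 6.1530% + 0.3966 × 2.7375% = 4.7984%.

4.80%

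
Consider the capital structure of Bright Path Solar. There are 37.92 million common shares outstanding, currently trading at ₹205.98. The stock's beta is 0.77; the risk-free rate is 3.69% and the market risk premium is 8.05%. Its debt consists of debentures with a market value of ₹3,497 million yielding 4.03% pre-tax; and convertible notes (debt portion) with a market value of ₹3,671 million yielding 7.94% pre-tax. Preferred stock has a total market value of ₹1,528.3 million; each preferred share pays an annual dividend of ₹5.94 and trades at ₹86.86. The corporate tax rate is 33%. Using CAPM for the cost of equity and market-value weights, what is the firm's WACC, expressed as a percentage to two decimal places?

Cost of equity via CAPM: Re = 3.69% + 0.77 × 8.05% = 9.8885%.
Cost of preferred: Rp = 5.94 / 86.86 = 6.8386%.
Market value of equity E = 205.98 × 37.92m = 7810.7616m.
Total capital V = 7810.7616 + 1528.3 + 3497 + 3671 = 16507.0616.
Equity: weight = 7810.7616/16507.0616 = 0.4732; cost = 9.8885%.
Preferred: weight = 1528.3/16507.0616 = 0.0926; cost = 6.8386%.
Debentures: weight = 3497/16507.0616 = 0.2118; after-tax cost = 4.03% × (1 − 33%) = 2.7001%.
Convertible notes (debt portion): weight = 3671/16507.0616 = 0.2224; after-tax cost = 7.94% × (1 − 33%) = 5.3198%.
WACC = 0.4732 × 9.8885% + 0.0926 × 6.8386% + 0.2118 × 2.7001% + 0.2224 × 5.3198% = 7.0672%.

7.07%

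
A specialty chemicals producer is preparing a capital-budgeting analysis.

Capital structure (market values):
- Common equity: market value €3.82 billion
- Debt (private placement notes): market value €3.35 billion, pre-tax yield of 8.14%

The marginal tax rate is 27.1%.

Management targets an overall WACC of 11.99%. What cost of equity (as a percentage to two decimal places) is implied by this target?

Total capital V = 3.82 + 3.35 = 7.17.
Equity weight = 3.82/7.17 = 0.5328.
Private placement notes weight = 3.35/7.17 = 0.4672.
Debt contribution = 0.4672 × 8.14% × (1 − 27.1%) = 2.7725%.
Required equity contribution = 11.99% − 2.7725% = 9.2175%.
Re = 9.2175% / 0.5328 = 17.3008%.

17.30%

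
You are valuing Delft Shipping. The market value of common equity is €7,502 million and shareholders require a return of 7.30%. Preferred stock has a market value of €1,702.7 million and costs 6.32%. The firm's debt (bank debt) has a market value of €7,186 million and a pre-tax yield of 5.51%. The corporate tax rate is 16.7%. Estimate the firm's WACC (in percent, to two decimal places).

Total capital V = 7502 + 1702.7 + 7186 = 16390.7.
Equity: weight = 7502/16390.7 = 0.4577; cost = 7.3%.
Preferred: weight = 1702.7/16390.7 = 0.1039; cost = 6.32%.
Bank debt: weight = 7186/16390.7 = 0.4384; after-tax cost = 5.51% × (1 − 16.7%) = 4.5898%.
WACC = 0.4577 × 7.3000% + 0.1039 × 6.3200% + 0.4384 × 4.5898% = 6.0100%.

6.01%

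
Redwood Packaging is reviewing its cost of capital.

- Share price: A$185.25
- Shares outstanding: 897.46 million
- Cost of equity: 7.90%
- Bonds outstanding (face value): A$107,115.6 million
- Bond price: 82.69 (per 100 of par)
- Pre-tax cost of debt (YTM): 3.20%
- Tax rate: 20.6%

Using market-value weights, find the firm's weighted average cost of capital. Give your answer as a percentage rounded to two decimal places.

Market value of equity E = 185.25 × 897.46m = 166254.465m. Market value of debt D = 107115.6m × 82.69/100 = 88573.88964m.
Total capital V = 166254.465 + 88573.88964 = 254828.35464.
Equity: weight = 166254.465/254828.35464 = 0.6524; cost = 7.9%.
Bonds outstanding: weight = 88573.88964/254828.35464 = 0.3476; after-tax cost = 3.2% × (1 − 20.6%) = 2.5408%.
WACC = 0.6524 × 7.9000% + 0.3476 × 2.5408% = 6.0372%.

6.04%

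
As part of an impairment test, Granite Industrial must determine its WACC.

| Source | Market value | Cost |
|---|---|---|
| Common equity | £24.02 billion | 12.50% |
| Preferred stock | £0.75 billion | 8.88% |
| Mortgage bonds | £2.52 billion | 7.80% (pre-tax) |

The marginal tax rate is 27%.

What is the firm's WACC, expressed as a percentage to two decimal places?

11.77%

Total capital V = 24.02 + 0.75 + 2.52 = 27.29.
Equity: weight = 24.02/27.29 = 0.8802; cost = 12.5%.
Preferred: weight = 0.75/27.29 = 0.0275; cost = 8.88%.
Mortgage bonds: weight = 2.52/27.29 = 0.0923; after-tax cost = 7.8% × (1 − 27%) = 5.6940%.
WACC = 0.8802 × 12.5000% + 0.0275 × 8.8800% + 0.0923 × 5.6940% = 11.7720%.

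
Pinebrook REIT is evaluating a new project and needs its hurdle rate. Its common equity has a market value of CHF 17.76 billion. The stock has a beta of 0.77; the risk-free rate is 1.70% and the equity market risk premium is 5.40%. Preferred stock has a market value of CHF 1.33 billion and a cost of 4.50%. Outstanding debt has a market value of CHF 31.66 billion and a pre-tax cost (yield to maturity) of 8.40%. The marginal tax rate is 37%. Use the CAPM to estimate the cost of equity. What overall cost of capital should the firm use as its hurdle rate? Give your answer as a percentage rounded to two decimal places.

Cost of equity via CAPM: Re = 1.7% + 0.77 × 5.4% = 5.8580%.
Total capital V = 17.76 + 1.33 + 31.66 = 50.75.
Equity: weight = 17.76/50.75 = 0.3500; cost = 5.858%.
Preferred: weight = 1.33/50.75 = 0.0262; cost = 4.5%.
Debt: weight = 31.66/50.75 = 0.6238; after-tax cost = 8.4% × (1 − 37%) = 5.2920%.
WACC = 0.3500 × 5.8580% + 0.0262 × 4.5000% + 0.6238 × 5.2920% = 5.4693%.

5.47%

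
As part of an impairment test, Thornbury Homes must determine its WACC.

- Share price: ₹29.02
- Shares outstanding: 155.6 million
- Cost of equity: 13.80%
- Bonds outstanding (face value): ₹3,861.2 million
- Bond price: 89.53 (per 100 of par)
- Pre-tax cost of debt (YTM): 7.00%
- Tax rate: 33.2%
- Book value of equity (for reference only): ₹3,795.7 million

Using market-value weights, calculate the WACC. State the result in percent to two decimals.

Market value of equity E = 29.02 × 155.6m = 4515.512m. Market value of debt D = 3861.2m × 89.53/100 = 3456.93236m.
Total capital V = 4515.512 + 3456.93236 = 7972.44436.
Equity: weight = 4515.512/7972.44436 = 0.5664; cost = 13.8%.
Bonds outstanding: weight = 3456.93236/7972.44436 = 0.4336; after-tax cost = 7% × (1 − 33.2%) = 4.6760%.
WACC = 0.5664 × 13.8000% + 0.4336 × 4.6760% = 9.8437%.

9.84%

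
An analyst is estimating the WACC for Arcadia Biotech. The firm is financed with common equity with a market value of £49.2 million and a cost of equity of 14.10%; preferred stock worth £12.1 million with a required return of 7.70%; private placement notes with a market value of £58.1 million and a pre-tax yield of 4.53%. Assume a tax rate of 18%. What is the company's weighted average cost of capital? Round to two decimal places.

Total capital V = 49.2 + 12.1 + 58.1 = 119.4.
Equity: weight = 49.2/119.4 = 0.4121; cost = 14.1%.
Preferred: weight = 12.1/119.4 = 0.1013; cost = 7.7%.
Private placement notes: weight = 58.1/119.4 = 0.4866; after-tax cost = 4.53% × (1 − 18%) = 3.7146%.
WACC = 0.4121 × 14.1000% + 0.1013 × 7.7000% + 0.4866 × 3.7146% = 8.3979%.

8.40%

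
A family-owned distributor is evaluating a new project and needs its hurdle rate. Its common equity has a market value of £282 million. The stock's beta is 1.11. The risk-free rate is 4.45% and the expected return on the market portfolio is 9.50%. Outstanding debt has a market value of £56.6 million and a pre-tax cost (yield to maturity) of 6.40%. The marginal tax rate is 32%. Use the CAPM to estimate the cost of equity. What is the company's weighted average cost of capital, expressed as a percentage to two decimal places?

9.10%

Market risk premium = 9.5% − 4.45% = 5.05%.
Cost of equity via CAPM: Re = 4.45% + 1.11 × 5.05% = 10.0555%.
Total capital V = 282 + 56.6 = 338.6.
Equity: weight = 282/338.6 = 0.8328; cost = 10.0555%.
Debt: weight = 56.6/338.6 = 0.1672; after-tax cost = 6.4% × (1 − 32%) = 4.3520%.
WACC = 0.8328 × 10.0555% + 0.1672 × 4.3520% = 9.1021%.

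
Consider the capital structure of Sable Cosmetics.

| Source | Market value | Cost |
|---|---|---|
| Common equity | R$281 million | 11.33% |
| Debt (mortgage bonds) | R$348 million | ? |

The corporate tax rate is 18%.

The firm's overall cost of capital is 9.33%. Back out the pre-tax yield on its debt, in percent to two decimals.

Total capital V = 281 + 348 = 629.
Equity weight = 281/629 = 0.4467.
Mortgage bonds weight = 348/629 = 0.5533.
Equity contribution = 0.4467 × 11.33% = 5.0616%.
Remaining for debt = 9.33% − 5.0616% = 4.2684%.
Rd × (1 − 18%) × 0.5533 = 4.2684%  ⇒  Rd = 9.4086%.

9.41%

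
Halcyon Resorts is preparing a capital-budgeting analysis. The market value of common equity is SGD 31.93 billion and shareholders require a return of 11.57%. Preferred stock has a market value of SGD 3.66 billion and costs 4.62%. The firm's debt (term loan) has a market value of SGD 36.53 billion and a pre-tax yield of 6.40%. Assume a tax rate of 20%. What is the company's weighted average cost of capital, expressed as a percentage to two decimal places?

7.95%

Total capital V = 31.93 + 3.66 + 36.53 = 72.12.
Equity: weight = 31.93/72.12 = 0.4427; cost = 11.57%.
Preferred: weight = 3.66/72.12 = 0.0507; cost = 4.62%.
Term loan: weight = 36.53/72.12 = 0.5065; after-tax cost = 6.4% × (1 − 20%) = 5.1200%.
WACC = 0.4427 × 11.5700% + 0.0507 × 4.6200% + 0.5065 × 5.1200% = 7.9503%.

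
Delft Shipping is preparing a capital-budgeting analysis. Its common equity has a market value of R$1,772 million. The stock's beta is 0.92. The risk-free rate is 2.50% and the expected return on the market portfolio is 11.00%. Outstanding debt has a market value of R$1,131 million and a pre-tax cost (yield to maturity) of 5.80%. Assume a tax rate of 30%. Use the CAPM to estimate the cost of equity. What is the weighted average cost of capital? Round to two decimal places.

Market risk premium = 11.0% − 2.5% = 8.5%.
Cost of equity via CAPM: Re = 2.5% + 0.92 × 8.5% = 10.3200%.
Total capital V = 1772 + 1131 = 2903.
Equity: weight = 1772/2903 = 0.6104; cost = 10.32%.
Debt: weight = 1131/2903 = 0.3896; after-tax cost = 5.8% × (1 − 30%) = 4.0600%.
WACC = 0.6104 × 10.3200% + 0.3896 × 4.0600% = 7.8811%.

7.88%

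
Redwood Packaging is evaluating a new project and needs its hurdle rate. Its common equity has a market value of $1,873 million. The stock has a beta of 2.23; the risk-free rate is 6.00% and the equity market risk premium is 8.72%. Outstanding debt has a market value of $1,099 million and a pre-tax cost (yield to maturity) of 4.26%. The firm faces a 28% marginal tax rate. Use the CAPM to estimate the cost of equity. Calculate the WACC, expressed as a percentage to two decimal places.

17.17%

Cost of equity via CAPM: Re = 6.0% + 2.23 × 8.72% = 25.4456%.
Total capital V = 1873 + 1099 = 2972.
Equity: weight = 1873/2972 = 0.6302; cost = 25.4456%.
Debt: weight = 1099/2972 = 0.3698; after-tax cost = 4.26% × (1 − 28%) = 3.0672%.
WACC = 0.6302 × 25.4456% + 0.3698 × 3.0672% = 17.1704%.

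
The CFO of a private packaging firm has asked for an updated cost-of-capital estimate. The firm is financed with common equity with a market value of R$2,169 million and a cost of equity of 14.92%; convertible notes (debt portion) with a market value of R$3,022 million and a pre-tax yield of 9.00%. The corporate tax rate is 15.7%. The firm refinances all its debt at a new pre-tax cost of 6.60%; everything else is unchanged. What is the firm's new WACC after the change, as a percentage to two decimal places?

9.47%

After the change:
Total capital V = 2169 + 3022 = 5191.
Equity: weight = 2169/5191 = 0.4178; cost = 14.92%.
Convertible notes (debt portion): weight = 3022/5191 = 0.5822; after-tax cost = 6.6% × (1 − 15.7%) = 5.5638%.
WACC = 0.4178 × 14.9200% + 0.5822 × 5.5638% = 9.4732%.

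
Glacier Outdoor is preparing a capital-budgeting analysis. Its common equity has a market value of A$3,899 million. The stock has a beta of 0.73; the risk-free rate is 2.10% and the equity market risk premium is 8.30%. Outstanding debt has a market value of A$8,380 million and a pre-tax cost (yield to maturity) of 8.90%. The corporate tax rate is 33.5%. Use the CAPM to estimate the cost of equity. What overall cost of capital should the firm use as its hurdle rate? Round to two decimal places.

Cost of equity via CAPM: Re = 2.1% + 0.73 × 8.3% = 8.1590%.
Total capital V = 3899 + 8380 = 12279.
Equity: weight = 3899/12279 = 0.3175; cost = 8.159%.
Debt: weight = 8380/12279 = 0.6825; after-tax cost = 8.9% × (1 − 33.5%) = 5.9185%.
WACC = 0.3175 × 8.1590% + 0.6825 × 5.9185% = 6.6299%.

6.63%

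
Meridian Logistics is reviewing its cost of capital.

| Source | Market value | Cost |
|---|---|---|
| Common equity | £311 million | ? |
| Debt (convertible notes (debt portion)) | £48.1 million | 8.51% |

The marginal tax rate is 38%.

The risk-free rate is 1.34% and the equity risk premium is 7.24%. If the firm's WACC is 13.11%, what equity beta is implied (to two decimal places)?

Total capital V = 311 + 48.1 = 359.1.
Equity weight = 311/359.1 = 0.8661.
Convertible notes (debt portion) weight = 48.1/359.1 = 0.1339.
Debt contribution = 0.1339 × 8.51% × (1 − 38%) = 0.7067%.
Required equity contribution = 13.11% − 0.7067% = 12.4033%  ⇒  Re = 14.3216%.
CAPM: 14.3216% = 1.34% + β × 7.24%  ⇒  β = 1.7930.

1.79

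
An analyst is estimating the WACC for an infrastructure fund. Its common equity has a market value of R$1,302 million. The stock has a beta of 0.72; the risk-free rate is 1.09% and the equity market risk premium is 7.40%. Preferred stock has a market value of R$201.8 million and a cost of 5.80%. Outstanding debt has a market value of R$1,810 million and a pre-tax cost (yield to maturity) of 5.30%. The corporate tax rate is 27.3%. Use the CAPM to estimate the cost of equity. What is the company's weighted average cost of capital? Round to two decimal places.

4.98%

Cost of equity via CAPM: Re = 1.09% + 0.72 × 7.4% = 6.4180%.
Total capital V = 1302 + 201.8 + 1810 = 3313.8.
Equity: weight = 1302/3313.8 = 0.3929; cost = 6.418%.
Preferred: weight = 201.8/3313.8 = 0.0609; cost = 5.8%.
Debt: weight = 1810/3313.8 = 0.5462; after-tax cost = 5.3% × (1 − 27.3%) = 3.8531%.
WACC = 0.3929 × 6.4180% + 0.0609 × 5.8000% + 0.5462 × 3.8531% = 4.9794%.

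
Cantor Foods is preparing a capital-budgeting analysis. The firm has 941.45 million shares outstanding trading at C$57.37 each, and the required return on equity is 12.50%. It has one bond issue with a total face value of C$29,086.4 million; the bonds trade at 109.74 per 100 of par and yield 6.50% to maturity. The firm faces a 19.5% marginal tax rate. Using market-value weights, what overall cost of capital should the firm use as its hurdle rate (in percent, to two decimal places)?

Market value of equity E = 57.37 × 941.45m = 54010.9865m. Market value of debt D = 29086.4m × 109.74/100 = 31919.41536m.
Total capital V = 54010.9865 + 31919.41536 = 85930.40186.
Equity: weight = 54010.9865/85930.40186 = 0.6285; cost = 12.5%.
Bonds outstanding: weight = 31919.41536/85930.40186 = 0.3715; after-tax cost = 6.5% × (1 − 19.5%) = 5.2325%.
WACC = 0.6285 × 12.5000% + 0.3715 × 5.2325% = 9.8004%.

9.80%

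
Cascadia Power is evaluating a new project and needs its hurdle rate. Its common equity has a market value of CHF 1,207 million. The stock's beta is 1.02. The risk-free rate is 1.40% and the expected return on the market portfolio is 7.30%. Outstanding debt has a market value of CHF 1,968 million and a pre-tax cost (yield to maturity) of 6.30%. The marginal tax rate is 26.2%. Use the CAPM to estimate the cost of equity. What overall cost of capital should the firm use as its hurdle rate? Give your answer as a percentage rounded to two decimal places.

Market risk premium = 7.3% − 1.4% = 5.9%.
Cost of equity via CAPM: Re = 1.4% + 1.02 × 5.9% = 7.4180%.
Total capital V = 1207 + 1968 = 3175.
Equity: weight = 1207/3175 = 0.3802; cost = 7.418%.
Debt: weight = 1968/3175 = 0.6198; after-tax cost = 6.3% × (1 − 26.2%) = 4.6494%.
WACC = 0.3802 × 7.4180% + 0.6198 × 4.6494% = 5.7019%.

5.70%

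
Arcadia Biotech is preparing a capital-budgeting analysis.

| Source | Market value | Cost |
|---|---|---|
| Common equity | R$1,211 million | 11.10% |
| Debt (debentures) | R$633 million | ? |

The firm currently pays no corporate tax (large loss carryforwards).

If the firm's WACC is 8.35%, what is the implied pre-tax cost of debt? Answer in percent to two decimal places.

Total capital V = 1211 + 633 = 1844.
Equity weight = 1211/1844 = 0.6567.
Debentures weight = 633/1844 = 0.3433.
Equity contribution = 0.6567 × 11.1% = 7.2896%.
Remaining for debt = 8.35% − 7.2896% = 1.0604%.
Rd × (1 − 0%) × 0.3433 = 1.0604%  ⇒  Rd = 3.0889%.

3.09%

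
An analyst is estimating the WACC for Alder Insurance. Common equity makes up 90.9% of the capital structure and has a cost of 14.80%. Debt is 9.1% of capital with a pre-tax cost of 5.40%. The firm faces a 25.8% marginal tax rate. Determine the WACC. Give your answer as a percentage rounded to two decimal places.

13.82%

After-tax cost of debt = 5.4% × (1 − 25.8%) = 4.0068%.
WACC = 0.909 × 14.8000% + 0.091 × 4.0068% = 13.8178%.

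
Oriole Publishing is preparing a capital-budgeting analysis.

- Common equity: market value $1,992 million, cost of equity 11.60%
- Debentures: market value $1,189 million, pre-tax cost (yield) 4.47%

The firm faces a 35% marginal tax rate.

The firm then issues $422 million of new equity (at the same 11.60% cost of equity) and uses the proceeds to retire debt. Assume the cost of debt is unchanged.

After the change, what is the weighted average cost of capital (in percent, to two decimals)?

9.50%

After the change:
Total capital V = 2414 + 767 = 3181.
Equity: weight = 2414/3181 = 0.7589; cost = 11.6%.
Debentures: weight = 767/3181 = 0.2411; after-tax cost = 4.47% × (1 − 35%) = 2.9055%.
WACC = 0.7589 × 11.6000% + 0.2411 × 2.9055% = 9.5036%.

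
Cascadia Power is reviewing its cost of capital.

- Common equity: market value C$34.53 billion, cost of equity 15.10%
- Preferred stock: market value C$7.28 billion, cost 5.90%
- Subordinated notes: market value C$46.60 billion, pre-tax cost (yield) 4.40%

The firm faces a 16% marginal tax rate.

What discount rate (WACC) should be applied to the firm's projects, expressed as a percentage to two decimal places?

8.33%

Total capital V = 34.53 + 7.28 + 46.6 = 88.41.
Equity: weight = 34.53/88.41 = 0.3906; cost = 15.1%.
Preferred: weight = 7.28/88.41 = 0.0823; cost = 5.9%.
Subordinated notes: weight = 46.6/88.41 = 0.5271; after-tax cost = 4.4% × (1 − 16%) = 3.6960%.
WACC = 0.3906 × 15.1000% + 0.0823 × 5.9000% + 0.5271 × 3.6960% = 8.3315%.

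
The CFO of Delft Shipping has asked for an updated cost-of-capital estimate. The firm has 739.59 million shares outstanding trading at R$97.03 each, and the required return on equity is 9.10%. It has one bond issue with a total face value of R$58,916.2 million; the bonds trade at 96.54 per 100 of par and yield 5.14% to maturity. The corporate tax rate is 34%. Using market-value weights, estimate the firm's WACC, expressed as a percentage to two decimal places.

6.58%

Market value of equity E = 97.03 × 739.59m = 71762.4177m. Market value of debt D = 58916.2m × 96.54/100 = 56877.69948m.
Total capital V = 71762.4177 + 56877.69948 = 128640.11718.
Equity: weight = 71762.4177/128640.11718 = 0.5579; cost = 9.1%.
Bonds outstanding: weight = 56877.69948/128640.11718 = 0.4421; after-tax cost = 5.14% × (1 − 34%) = 3.3924%.
WACC = 0.5579 × 9.1000% + 0.4421 × 3.3924% = 6.5764%.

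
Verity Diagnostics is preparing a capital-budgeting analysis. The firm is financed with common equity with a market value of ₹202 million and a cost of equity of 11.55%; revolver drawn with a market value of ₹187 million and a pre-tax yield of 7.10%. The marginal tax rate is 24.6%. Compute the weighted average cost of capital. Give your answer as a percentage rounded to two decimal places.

8.57%

Total capital V = 202 + 187 = 389.
Equity: weight = 202/389 = 0.5193; cost = 11.55%.
Revolver drawn: weight = 187/389 = 0.4807; after-tax cost = 7.1% × (1 − 24.6%) = 5.3534%.
WACC = 0.5193 × 11.5500% + 0.4807 × 5.3534% = 8.5712%.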